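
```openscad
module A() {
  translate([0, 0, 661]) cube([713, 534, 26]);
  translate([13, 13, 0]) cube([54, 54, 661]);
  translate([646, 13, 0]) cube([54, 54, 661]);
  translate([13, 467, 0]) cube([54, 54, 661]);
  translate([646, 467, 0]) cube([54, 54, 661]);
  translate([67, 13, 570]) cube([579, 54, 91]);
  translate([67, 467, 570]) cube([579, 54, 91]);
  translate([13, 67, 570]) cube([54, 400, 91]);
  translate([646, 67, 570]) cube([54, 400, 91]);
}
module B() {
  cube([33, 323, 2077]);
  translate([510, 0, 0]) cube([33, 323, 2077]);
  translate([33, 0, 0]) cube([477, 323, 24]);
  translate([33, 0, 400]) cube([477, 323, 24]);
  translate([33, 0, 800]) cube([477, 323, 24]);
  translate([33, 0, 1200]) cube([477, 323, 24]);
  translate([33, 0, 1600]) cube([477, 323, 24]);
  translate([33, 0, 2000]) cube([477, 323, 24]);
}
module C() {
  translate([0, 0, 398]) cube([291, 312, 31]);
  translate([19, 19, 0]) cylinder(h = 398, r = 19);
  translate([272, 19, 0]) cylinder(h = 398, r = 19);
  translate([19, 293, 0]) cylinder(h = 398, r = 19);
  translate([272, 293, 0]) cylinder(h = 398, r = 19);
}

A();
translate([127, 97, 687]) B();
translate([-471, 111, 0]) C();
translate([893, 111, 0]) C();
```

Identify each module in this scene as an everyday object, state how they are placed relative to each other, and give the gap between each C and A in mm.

Each stool's nearest face is 180 mm from the table's bounding box.

A is a table. B is a bookshelf. C is a stool. The bookshelf is on top of the table. Two stools sit around the table at the −x, +x sides. The gap between each stool and the table is 180 mm.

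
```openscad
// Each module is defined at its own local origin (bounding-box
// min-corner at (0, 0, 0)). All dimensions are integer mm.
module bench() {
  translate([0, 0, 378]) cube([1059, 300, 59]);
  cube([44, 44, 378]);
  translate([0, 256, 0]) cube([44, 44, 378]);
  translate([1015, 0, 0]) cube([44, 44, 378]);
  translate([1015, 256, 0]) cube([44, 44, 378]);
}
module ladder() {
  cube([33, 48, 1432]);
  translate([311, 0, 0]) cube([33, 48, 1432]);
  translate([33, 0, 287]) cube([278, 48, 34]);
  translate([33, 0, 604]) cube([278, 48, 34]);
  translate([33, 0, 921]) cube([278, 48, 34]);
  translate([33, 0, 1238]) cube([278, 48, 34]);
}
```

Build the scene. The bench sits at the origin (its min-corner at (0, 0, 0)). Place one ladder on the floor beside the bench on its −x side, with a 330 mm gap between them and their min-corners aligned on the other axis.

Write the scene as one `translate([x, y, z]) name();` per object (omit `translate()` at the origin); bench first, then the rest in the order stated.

bench();
translate([-674, 0, 0]) ladder();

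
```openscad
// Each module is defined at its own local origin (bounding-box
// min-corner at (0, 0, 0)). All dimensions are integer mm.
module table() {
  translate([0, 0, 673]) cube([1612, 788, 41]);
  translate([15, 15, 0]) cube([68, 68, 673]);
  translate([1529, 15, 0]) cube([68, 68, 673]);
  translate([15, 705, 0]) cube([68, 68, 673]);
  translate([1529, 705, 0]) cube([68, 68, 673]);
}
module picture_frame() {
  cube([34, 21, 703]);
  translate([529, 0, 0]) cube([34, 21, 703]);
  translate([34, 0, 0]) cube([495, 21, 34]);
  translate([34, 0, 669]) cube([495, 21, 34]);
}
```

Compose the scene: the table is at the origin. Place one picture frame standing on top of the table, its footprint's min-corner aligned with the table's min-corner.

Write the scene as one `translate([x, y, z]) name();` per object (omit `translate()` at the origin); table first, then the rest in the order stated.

table();
translate([0, 0, 714]) picture_frame();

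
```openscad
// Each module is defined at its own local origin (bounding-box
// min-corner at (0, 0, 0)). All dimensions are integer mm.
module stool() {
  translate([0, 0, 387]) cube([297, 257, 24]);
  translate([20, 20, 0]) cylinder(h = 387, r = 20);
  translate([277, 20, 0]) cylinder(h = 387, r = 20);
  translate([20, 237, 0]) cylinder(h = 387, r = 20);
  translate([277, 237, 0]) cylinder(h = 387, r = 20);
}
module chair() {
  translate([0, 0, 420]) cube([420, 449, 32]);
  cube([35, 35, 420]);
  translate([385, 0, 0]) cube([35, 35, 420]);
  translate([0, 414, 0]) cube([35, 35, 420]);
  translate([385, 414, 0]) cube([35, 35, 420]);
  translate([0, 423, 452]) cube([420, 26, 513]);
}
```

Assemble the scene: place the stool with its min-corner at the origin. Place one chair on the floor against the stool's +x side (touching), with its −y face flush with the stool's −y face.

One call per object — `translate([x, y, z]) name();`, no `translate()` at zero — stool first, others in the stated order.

stool();
translate([297, 0, 0]) chair();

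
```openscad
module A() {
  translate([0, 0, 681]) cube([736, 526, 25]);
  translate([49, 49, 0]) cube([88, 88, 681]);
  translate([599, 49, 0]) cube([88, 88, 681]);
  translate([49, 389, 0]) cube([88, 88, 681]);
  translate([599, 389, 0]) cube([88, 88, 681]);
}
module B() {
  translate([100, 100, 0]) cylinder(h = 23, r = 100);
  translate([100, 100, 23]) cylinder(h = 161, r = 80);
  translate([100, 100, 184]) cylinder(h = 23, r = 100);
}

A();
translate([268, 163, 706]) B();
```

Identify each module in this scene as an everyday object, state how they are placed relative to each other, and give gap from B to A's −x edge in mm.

The spool's min-x is at 268; the table's min-x is 0; gap = 268 mm.

A is a table. B is a spool. The spool is on top of the table, centred. The gap from the spool to the table's −x edge is 268 mm.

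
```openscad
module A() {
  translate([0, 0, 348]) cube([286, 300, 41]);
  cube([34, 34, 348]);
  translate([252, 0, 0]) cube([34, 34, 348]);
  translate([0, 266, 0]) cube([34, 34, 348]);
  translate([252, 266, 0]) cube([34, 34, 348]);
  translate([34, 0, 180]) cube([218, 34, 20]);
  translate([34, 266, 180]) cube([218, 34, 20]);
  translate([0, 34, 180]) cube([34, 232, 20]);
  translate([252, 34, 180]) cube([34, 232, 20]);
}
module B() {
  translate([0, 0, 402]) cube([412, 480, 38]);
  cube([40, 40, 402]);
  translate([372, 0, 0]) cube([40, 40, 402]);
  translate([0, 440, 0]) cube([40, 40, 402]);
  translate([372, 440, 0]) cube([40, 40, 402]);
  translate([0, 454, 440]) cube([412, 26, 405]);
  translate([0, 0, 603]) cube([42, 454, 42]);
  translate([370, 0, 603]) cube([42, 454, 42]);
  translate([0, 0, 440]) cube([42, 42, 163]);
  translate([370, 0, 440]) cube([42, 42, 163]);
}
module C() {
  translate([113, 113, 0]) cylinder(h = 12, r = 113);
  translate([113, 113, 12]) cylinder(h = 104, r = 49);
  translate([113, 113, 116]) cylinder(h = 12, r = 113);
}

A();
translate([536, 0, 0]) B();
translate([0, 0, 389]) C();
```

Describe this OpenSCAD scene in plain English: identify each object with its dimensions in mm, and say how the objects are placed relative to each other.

A is a simple wooden stool: a rectangular seat 286 mm (x) by 300 mm (y), 41 mm thick, top face at z = 389 mm, on four square legs, each 34×34 mm in cross-section. The legs rest on z = 0, each flush with a corner of the seat. Four stretchers, 34 mm wide and 20 mm tall, connect adjacent legs with their undersides at z = 180 mm, each running between the inner faces of the legs it joins and aligned with the legs' outer faces on the other axis.

B is a chair: 412×480 mm seat, 38 mm thick, top at z = 440 mm, on four 40 mm square corner legs flush with the seat edges. A 26 mm thick backrest slab spans the full seat width, extending 405 mm above the seat top, its back face flush with the seat's +y edge. Two armrests of 42×42 mm section run along each side from the seat's front edge to the front of the backrest, top faces 205 mm above the seat top and outer faces flush with the seat's x-edges; a 42×42 mm post under the front of each armrest stands on the seat at the front corner.

C is a spool: two coaxial disc flanges of radius 113 mm and thickness 12 mm, joined by a core cylinder of radius 49 mm and height 104 mm. The lower flange rests on z = 0 and the three cylinders share a vertical axis.

The chair is on the floor beside the stool on its +x side. The spool is on top of the stool.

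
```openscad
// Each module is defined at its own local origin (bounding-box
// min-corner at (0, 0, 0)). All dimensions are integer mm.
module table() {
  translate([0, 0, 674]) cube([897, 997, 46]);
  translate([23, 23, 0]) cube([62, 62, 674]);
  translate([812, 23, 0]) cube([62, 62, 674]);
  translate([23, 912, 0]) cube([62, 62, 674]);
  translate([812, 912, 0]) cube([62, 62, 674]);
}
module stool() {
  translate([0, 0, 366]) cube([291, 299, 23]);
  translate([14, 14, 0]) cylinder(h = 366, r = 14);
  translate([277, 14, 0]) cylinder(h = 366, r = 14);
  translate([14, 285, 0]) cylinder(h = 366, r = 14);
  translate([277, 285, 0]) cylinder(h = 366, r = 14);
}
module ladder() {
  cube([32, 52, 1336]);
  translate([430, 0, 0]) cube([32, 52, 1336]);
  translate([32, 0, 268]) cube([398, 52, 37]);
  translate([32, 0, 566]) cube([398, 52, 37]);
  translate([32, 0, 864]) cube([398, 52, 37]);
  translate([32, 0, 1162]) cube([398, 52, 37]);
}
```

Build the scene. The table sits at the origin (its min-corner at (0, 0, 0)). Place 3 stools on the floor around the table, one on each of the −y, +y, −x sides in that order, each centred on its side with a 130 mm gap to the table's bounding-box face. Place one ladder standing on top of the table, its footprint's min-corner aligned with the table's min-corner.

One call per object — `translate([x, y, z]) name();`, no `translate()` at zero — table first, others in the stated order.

table();
translate([303, -429, 0]) stool();
translate([303, 1127, 0]) stool();
translate([-421, 349, 0]) stool();
translate([0, 0, 720]) ladder();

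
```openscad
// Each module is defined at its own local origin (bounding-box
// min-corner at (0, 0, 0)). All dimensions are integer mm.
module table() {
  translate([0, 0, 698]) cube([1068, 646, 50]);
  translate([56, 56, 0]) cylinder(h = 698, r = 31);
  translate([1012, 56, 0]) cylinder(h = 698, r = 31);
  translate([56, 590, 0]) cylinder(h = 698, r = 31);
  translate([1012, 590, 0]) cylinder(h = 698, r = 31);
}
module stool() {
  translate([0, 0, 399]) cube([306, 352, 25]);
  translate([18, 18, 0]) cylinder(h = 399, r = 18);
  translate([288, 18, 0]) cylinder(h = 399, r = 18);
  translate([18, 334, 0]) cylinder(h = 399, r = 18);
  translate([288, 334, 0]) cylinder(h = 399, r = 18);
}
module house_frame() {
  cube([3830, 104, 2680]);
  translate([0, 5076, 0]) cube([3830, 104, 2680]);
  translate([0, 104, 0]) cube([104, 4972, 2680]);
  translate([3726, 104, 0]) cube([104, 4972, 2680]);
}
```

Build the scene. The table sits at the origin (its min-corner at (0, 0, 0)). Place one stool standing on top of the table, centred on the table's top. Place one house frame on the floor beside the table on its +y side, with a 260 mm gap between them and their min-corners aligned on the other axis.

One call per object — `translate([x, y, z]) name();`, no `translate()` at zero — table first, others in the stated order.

table();
translate([381, 147, 748]) stool();
translate([0, 906, 0]) house_frame();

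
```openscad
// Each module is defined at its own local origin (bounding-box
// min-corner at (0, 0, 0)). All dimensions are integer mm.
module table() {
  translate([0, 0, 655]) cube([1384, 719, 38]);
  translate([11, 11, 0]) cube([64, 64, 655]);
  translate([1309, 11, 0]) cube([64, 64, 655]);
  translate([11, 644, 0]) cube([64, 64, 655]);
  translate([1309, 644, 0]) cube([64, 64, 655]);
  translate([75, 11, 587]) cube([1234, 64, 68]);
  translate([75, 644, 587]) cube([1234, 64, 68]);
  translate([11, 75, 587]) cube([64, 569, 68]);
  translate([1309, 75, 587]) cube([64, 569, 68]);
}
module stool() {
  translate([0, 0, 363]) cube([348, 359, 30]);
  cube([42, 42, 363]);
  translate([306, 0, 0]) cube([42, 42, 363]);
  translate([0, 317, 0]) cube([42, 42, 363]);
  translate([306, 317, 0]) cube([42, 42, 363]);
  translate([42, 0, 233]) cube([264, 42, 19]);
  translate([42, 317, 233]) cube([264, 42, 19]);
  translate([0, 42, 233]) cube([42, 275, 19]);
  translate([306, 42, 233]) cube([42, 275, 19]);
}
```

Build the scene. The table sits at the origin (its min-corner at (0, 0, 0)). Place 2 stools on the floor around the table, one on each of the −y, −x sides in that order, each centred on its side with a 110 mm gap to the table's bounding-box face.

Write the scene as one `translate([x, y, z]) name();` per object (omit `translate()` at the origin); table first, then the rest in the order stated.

table();
translate([518, -469, 0]) stool();
translate([-458, 180, 0]) stool();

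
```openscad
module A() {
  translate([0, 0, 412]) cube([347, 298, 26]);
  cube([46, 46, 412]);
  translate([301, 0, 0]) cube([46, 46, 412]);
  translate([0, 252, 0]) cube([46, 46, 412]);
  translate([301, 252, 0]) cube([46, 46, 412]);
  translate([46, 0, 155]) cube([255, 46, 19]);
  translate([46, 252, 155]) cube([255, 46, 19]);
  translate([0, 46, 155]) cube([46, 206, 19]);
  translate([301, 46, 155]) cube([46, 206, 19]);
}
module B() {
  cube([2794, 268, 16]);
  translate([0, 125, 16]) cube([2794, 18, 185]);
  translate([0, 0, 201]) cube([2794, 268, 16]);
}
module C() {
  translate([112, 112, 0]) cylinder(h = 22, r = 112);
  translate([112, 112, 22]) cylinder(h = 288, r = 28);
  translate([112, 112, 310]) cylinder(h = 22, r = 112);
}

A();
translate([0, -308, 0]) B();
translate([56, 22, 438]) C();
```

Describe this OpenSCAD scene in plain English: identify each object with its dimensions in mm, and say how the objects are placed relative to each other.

A is a four-legged stool. The seat is 347×298 mm, 26 mm thick, top at z = 438 mm. It stands on four square legs, each 46×46 mm in cross-section, from z = 0 to the seat underside, each flush with a corner of the seat. Four stretchers, 46 mm wide and 19 mm tall, connect adjacent legs with their undersides at z = 155 mm, each running between the inner faces of the legs it joins and aligned with the legs' outer faces on the other axis.

B is an I-beam lying along x, 2794 mm long. Overall section height 217 mm. Two flanges 268 mm wide (y) and 16 mm thick, one on the floor and one at the top; a web 18 mm thick runs between them, centred on the flange width.

C is a spool: two coaxial disc flanges of radius 112 mm and thickness 22 mm, joined by a core cylinder of radius 28 mm and height 288 mm. The lower flange rests on z = 0 and the three cylinders share a vertical axis.

The I-beam is on the floor beside the stool on its −y side. The spool is on top of the stool.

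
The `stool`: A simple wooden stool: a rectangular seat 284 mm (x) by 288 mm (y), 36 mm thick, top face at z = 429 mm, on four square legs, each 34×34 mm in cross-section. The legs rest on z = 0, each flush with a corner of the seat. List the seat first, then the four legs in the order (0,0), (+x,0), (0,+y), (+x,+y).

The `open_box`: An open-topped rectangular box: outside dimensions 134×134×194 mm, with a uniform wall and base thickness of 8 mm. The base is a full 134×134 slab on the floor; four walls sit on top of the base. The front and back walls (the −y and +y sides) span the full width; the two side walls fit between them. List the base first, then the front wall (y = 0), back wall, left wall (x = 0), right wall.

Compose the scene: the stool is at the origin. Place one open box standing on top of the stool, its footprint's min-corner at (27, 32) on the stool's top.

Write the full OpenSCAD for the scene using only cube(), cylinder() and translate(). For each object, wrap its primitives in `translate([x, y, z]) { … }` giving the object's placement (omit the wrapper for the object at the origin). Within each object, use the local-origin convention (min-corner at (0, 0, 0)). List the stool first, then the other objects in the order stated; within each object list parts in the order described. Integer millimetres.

translate([0, 0, 393]) cube([284, 288, 36]);
cube([34, 34, 393]);
translate([250, 0, 0]) cube([34, 34, 393]);
translate([0, 254, 0]) cube([34, 34, 393]);
translate([250, 254, 0]) cube([34, 34, 393]);
translate([27, 32, 429]) {
  cube([134, 134, 8]);
  translate([0, 0, 8]) cube([134, 8, 186]);
  translate([0, 126, 8]) cube([134, 8, 186]);
  translate([0, 8, 8]) cube([8, 118, 186]);
  translate([126, 8, 8]) cube([8, 118, 186]);
}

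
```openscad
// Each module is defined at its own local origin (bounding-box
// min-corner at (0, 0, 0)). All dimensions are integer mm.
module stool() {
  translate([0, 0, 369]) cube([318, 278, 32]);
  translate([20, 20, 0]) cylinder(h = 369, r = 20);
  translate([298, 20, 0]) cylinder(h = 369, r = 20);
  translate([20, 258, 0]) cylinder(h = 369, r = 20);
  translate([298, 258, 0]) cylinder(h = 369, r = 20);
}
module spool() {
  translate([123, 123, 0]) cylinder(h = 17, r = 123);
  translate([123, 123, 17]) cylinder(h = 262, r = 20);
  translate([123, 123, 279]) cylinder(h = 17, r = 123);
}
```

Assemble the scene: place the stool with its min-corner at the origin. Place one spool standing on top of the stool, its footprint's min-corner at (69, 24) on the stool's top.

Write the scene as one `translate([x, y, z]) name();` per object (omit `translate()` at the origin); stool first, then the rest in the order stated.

stool();
translate([69, 24, 401]) spool();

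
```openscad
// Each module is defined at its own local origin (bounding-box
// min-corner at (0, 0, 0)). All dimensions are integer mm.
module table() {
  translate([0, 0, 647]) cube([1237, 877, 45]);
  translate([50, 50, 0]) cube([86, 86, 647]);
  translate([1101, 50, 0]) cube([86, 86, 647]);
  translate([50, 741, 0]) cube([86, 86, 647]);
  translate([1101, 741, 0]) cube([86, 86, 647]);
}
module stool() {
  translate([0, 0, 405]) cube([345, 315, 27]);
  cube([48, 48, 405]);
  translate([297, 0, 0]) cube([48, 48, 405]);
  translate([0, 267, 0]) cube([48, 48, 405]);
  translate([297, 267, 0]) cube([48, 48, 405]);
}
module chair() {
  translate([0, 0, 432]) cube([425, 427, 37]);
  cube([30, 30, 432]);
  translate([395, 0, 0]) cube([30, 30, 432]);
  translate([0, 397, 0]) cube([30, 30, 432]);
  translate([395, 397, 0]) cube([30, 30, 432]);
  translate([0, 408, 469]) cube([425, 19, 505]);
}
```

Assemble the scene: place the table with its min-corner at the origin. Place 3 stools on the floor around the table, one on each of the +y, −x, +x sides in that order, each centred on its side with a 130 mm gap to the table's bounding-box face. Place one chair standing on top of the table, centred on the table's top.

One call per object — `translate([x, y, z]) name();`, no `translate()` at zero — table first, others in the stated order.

table();
translate([446, 1007, 0]) stool();
translate([-475, 281, 0]) stool();
translate([1367, 281, 0]) stool();
translate([406, 225, 692]) chair();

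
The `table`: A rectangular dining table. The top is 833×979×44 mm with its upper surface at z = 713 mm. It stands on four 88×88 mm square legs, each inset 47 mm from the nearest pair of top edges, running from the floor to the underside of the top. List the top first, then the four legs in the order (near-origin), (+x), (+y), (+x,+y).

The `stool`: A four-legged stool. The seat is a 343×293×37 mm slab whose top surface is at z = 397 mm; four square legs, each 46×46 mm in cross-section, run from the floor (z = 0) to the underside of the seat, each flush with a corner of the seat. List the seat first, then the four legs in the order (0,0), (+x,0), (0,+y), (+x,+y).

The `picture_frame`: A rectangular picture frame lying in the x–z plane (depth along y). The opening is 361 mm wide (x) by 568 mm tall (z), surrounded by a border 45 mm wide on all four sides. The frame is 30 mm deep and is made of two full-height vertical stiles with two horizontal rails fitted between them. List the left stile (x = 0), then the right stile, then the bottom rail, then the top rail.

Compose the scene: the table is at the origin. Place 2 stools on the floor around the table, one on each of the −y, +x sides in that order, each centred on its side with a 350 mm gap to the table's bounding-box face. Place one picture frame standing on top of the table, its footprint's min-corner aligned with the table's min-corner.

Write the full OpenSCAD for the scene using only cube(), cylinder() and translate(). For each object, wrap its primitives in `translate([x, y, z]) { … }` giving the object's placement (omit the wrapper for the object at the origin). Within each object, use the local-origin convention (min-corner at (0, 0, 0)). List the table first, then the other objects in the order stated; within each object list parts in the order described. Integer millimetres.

translate([0, 0, 669]) cube([833, 979, 44]);
translate([47, 47, 0]) cube([88, 88, 669]);
translate([698, 47, 0]) cube([88, 88, 669]);
translate([47, 844, 0]) cube([88, 88, 669]);
translate([698, 844, 0]) cube([88, 88, 669]);
translate([245, -643, 0]) {
  translate([0, 0, 360]) cube([343, 293, 37]);
  cube([46, 46, 360]);
  translate([297, 0, 0]) cube([46, 46, 360]);
  translate([0, 247, 0]) cube([46, 46, 360]);
  translate([297, 247, 0]) cube([46, 46, 360]);
}
translate([1183, 343, 0]) {
  translate([0, 0, 360]) cube([343, 293, 37]);
  cube([46, 46, 360]);
  translate([297, 0, 0]) cube([46, 46, 360]);
  translate([0, 247, 0]) cube([46, 46, 360]);
  translate([297, 247, 0]) cube([46, 46, 360]);
}
translate([0, 0, 713]) {
  cube([45, 30, 658]);
  translate([406, 0, 0]) cube([45, 30, 658]);
  translate([45, 0, 0]) cube([361, 30, 45]);
  translate([45, 0, 613]) cube([361, 30, 45]);
}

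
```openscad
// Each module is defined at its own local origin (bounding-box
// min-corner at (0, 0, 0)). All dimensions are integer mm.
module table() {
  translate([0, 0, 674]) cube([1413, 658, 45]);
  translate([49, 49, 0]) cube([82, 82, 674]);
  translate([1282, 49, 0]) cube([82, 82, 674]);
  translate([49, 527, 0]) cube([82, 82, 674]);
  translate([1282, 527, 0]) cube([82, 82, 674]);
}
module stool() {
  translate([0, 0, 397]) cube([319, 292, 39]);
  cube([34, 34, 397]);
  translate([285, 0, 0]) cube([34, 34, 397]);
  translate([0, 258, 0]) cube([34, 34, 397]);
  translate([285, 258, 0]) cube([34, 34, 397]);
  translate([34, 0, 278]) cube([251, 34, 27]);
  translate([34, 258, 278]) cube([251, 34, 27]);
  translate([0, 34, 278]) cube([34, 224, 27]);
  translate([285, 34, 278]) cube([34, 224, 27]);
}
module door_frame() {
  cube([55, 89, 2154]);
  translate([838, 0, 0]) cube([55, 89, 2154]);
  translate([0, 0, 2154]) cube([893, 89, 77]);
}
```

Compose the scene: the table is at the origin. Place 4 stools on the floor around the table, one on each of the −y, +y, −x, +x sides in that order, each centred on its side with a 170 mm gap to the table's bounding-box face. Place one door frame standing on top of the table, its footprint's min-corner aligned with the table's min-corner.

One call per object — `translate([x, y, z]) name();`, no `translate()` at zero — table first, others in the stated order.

table();
translate([547, -462, 0]) stool();
translate([547, 828, 0]) stool();
translate([-489, 183, 0]) stool();
translate([1583, 183, 0]) stool();
translate([0, 0, 719]) door_frame();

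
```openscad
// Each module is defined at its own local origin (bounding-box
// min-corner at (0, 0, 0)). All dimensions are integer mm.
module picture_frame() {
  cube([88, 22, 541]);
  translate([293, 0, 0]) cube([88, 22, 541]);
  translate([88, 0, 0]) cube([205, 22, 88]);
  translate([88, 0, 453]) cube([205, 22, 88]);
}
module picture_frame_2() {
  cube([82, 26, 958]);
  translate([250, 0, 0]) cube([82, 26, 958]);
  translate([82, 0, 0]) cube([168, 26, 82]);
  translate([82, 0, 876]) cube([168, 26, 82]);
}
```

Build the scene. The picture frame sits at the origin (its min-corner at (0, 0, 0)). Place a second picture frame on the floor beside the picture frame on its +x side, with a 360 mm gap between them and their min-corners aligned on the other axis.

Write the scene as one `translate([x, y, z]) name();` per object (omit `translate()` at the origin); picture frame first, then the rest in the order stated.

picture_frame();
translate([741, 0, 0]) picture_frame_2();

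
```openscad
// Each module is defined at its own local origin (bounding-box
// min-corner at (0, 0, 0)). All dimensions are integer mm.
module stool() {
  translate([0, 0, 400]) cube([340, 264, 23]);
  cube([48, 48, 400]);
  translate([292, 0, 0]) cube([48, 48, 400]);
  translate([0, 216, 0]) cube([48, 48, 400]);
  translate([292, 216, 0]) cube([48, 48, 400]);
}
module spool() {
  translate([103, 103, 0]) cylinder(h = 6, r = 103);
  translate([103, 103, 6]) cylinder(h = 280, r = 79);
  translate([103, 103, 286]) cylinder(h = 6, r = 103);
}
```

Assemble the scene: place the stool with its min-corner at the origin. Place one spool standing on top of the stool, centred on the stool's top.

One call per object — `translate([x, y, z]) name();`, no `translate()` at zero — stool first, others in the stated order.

stool();
translate([67, 29, 423]) spool();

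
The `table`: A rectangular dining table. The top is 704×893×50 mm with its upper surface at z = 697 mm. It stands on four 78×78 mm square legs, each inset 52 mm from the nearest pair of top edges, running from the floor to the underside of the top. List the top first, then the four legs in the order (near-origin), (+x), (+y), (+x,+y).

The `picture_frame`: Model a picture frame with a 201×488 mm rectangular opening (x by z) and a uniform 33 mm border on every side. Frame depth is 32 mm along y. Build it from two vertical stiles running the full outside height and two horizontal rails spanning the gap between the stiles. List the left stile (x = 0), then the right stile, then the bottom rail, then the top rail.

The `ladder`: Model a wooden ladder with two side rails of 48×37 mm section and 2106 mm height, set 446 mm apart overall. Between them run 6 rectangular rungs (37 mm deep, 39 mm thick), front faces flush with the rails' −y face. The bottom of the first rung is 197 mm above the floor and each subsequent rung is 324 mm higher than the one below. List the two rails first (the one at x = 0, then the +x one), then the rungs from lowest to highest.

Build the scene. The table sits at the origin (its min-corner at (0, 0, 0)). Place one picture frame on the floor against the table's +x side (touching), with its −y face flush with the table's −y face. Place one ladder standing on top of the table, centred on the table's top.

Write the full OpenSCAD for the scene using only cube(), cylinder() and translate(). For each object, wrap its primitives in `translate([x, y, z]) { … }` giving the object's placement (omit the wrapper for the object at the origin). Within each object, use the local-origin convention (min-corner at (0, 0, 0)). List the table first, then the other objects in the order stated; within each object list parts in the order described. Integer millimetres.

translate([0, 0, 647]) cube([704, 893, 50]);
translate([52, 52, 0]) cube([78, 78, 647]);
translate([574, 52, 0]) cube([78, 78, 647]);
translate([52, 763, 0]) cube([78, 78, 647]);
translate([574, 763, 0]) cube([78, 78, 647]);
translate([704, 0, 0]) {
  cube([33, 32, 554]);
  translate([234, 0, 0]) cube([33, 32, 554]);
  translate([33, 0, 0]) cube([201, 32, 33]);
  translate([33, 0, 521]) cube([201, 32, 33]);
}
translate([129, 428, 697]) {
  cube([48, 37, 2106]);
  translate([398, 0, 0]) cube([48, 37, 2106]);
  translate([48, 0, 197]) cube([350, 37, 39]);
  translate([48, 0, 521]) cube([350, 37, 39]);
  translate([48, 0, 845]) cube([350, 37, 39]);
  translate([48, 0, 1169]) cube([350, 37, 39]);
  translate([48, 0, 1493]) cube([350, 37, 39]);
  translate([48, 0, 1817]) cube([350, 37, 39]);
}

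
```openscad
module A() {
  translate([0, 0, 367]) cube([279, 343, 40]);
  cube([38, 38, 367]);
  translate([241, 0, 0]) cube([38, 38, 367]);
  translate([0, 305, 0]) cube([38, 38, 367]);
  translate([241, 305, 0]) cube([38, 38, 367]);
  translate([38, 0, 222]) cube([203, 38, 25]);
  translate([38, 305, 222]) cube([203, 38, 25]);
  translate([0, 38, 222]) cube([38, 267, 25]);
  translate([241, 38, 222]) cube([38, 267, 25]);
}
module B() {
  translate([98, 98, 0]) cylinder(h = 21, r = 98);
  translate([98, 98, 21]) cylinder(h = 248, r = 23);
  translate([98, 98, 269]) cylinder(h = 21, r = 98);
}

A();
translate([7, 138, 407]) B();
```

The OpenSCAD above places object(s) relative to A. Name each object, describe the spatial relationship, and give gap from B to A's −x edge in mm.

The spool's min-x is at 7; the stool's min-x is 0; gap = 7 mm.

A is a stool. B is a spool. The spool is on top of the stool. The gap from the spool to the stool's −x edge is 7 mm.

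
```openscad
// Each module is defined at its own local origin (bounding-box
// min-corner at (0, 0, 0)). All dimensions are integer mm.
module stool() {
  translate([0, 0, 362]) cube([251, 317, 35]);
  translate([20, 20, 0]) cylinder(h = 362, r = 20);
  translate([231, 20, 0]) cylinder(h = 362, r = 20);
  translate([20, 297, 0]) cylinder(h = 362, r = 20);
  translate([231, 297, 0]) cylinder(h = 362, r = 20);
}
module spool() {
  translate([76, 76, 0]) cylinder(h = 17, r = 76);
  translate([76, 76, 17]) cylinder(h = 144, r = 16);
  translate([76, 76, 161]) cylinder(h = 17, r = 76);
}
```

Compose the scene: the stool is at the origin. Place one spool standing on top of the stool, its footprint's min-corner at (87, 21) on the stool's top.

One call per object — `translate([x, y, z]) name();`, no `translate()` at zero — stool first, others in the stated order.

stool();
translate([87, 21, 397]) spool();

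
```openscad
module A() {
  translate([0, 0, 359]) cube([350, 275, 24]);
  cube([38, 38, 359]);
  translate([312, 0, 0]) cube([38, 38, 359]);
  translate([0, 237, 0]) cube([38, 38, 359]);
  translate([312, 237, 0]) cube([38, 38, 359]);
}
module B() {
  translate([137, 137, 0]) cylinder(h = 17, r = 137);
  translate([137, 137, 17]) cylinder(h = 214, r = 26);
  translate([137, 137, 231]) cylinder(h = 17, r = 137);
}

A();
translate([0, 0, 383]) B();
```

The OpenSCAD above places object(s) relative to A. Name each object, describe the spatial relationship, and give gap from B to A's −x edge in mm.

A is a stool. B is a spool. The spool is on top of the stool. The gap from the spool to the stool's −x edge is 0 mm.

The spool's min-x is at 0; the stool's min-x is 0; gap = 0 mm.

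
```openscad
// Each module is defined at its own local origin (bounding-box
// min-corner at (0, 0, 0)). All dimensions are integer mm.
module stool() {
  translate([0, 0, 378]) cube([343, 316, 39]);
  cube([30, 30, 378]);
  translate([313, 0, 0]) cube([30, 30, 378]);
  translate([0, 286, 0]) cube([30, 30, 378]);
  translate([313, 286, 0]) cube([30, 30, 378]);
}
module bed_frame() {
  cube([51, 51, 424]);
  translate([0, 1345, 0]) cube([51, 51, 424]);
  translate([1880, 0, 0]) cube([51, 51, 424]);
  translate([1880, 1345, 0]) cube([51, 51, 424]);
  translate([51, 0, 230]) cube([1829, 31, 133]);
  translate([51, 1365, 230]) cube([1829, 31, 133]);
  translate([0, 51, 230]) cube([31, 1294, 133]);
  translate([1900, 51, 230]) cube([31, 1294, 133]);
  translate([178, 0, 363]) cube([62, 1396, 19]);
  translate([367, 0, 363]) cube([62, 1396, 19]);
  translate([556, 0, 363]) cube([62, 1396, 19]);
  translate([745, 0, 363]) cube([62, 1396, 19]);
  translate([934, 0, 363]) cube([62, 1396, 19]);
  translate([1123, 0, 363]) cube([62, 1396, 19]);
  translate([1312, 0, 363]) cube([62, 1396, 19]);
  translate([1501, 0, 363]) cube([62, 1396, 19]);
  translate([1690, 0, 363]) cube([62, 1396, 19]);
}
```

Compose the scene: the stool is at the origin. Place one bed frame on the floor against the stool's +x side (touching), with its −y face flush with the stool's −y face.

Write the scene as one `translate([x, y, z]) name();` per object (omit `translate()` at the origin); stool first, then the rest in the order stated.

stool();
translate([343, 0, 0]) bed_frame();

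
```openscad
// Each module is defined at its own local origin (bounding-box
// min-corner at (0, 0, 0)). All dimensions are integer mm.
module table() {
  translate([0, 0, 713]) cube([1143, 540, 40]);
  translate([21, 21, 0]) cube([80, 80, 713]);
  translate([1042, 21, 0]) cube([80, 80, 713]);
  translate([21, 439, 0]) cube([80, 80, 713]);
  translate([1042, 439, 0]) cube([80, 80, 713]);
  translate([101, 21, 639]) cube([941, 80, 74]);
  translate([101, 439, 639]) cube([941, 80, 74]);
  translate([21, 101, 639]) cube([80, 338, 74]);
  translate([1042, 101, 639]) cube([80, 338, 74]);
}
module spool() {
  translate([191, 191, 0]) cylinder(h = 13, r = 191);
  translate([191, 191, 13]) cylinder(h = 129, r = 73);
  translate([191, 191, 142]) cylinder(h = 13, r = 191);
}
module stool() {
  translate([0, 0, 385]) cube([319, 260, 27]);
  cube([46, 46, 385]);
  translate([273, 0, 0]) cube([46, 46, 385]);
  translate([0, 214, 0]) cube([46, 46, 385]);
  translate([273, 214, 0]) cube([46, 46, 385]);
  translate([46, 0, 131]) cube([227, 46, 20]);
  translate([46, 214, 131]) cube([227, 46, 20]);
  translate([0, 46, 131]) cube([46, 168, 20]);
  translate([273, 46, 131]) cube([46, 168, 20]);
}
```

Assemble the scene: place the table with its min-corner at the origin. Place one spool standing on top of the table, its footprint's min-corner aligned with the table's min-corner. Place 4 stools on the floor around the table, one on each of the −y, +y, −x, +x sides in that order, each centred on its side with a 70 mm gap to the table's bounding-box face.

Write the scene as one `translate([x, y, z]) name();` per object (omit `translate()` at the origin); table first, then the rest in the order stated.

table();
translate([0, 0, 753]) spool();
translate([412, -330, 0]) stool();
translate([412, 610, 0]) stool();
translate([-389, 140, 0]) stool();
translate([1213, 140, 0]) stool();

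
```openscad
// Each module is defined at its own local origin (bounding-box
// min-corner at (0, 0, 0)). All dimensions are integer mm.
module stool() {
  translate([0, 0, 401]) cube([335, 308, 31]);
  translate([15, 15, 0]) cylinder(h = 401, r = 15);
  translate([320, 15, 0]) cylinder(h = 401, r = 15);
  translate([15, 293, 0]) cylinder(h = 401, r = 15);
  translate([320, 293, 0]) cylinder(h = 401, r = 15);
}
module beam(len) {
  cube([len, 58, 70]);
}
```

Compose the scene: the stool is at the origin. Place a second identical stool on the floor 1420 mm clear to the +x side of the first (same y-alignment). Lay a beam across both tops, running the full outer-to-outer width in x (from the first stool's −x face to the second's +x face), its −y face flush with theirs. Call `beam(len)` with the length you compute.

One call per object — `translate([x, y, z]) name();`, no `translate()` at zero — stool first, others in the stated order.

stool();
translate([1755, 0, 0]) stool();
translate([0, 0, 432]) beam(2090);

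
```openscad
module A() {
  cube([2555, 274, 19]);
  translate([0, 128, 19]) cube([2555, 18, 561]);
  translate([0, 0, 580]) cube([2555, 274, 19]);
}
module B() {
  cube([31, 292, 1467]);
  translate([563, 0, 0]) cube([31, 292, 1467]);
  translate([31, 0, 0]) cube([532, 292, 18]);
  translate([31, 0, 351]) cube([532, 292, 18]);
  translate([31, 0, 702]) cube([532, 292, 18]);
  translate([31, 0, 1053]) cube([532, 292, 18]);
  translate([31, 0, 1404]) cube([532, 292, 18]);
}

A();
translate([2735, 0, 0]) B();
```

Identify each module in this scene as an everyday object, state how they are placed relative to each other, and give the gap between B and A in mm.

The bookshelf's nearest face is 180 mm from the I-beam's +x face.

A is an I-beam. B is a bookshelf. The bookshelf is on the floor beside the I-beam on its +x side. The gap between the bookshelf and the I-beam is 180 mm.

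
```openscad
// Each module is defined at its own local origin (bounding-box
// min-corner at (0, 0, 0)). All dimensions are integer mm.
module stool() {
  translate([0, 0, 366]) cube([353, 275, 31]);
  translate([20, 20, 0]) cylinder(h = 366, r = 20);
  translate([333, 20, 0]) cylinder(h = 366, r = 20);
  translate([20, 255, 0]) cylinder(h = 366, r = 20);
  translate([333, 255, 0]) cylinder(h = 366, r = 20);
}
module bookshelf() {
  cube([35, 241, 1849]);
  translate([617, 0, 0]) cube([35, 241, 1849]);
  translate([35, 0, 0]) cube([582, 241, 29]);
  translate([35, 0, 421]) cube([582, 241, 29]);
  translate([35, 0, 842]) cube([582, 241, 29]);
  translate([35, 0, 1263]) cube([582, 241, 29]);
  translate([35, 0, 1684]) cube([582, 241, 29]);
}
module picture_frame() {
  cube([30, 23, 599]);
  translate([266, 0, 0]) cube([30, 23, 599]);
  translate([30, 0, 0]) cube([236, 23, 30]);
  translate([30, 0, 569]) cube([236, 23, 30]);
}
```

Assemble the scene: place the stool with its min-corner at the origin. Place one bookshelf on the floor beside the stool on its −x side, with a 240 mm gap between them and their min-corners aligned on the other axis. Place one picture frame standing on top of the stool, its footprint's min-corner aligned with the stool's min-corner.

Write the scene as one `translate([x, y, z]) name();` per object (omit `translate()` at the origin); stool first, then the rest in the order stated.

stool();
translate([-892, 0, 0]) bookshelf();
translate([0, 0, 397]) picture_frame();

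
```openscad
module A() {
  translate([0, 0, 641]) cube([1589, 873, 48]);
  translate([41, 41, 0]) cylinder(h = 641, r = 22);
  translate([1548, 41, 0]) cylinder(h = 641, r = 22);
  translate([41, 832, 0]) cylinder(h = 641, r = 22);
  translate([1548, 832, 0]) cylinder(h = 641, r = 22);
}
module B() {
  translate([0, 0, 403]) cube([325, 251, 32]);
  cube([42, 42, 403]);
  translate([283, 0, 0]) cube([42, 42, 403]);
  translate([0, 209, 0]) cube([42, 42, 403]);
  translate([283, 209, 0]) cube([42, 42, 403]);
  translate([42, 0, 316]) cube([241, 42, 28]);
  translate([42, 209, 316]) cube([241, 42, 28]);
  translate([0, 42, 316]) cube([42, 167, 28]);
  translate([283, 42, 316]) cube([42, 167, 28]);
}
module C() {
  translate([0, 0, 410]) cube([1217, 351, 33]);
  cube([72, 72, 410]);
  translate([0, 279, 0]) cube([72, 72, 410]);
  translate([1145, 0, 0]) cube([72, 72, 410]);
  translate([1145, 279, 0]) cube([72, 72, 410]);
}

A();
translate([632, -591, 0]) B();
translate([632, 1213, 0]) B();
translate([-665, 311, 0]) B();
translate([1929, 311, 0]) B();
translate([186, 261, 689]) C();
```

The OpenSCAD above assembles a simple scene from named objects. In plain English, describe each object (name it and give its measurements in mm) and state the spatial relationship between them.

A is a rectangular dining table. The top is 1589×873×48 mm with its upper surface at z = 689 mm. It stands on four round legs of 44 mm diameter, each leg's bounding box inset 19 mm from the nearest pair of top edges, running from the floor to the underside of the top.

B is a simple wooden stool: a rectangular seat 325 mm (x) by 251 mm (y), 32 mm thick, top face at z = 435 mm, on four square legs, each 42×42 mm in cross-section. The legs rest on z = 0, each flush with a corner of the seat. Four stretchers, 42 mm wide and 28 mm tall, connect adjacent legs with their undersides at z = 316 mm, each running between the inner faces of the legs it joins and aligned with the legs' outer faces on the other axis.

C is a bench: a 1217×351 mm seat slab, 33 mm thick, top at z = 443 mm, on four 72×72 mm square legs flush with the seat corners and standing on z = 0.

Four stools sit around the table at the −y, +y, −x, +x sides. The bench is on top of the table, centred.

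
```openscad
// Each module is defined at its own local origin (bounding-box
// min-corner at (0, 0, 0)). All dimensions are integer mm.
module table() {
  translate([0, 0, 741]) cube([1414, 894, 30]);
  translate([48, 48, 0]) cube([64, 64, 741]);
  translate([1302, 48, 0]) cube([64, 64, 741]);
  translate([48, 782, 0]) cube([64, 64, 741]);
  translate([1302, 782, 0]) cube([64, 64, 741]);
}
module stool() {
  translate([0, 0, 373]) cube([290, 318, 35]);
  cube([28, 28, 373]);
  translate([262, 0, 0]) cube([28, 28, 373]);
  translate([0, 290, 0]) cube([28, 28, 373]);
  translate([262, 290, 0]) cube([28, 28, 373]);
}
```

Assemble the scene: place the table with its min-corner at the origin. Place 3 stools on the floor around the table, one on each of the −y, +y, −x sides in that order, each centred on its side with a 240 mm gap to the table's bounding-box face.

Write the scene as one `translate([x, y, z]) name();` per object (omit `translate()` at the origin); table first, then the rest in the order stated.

table();
translate([562, -558, 0]) stool();
translate([562, 1134, 0]) stool();
translate([-530, 288, 0]) stool();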